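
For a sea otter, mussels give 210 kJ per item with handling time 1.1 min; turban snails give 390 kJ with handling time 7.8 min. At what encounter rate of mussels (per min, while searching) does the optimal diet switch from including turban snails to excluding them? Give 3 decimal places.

0.323 per min

The zero-one rule: include turban snails iff E₂/h₂ > λE₁/(1+λh₁). Equality gives the switch point.
λE₁h₂ = E₂ + λE₂h₁ ⇒ λ = E₂/(E₁h₂ − E₂h₁) = 390/(1638 − 429) = 0.3226 per min.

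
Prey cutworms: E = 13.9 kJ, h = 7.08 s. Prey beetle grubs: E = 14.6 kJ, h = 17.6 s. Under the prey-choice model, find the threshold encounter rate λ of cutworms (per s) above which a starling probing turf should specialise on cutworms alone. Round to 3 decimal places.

0.103 per s

At the threshold, the rate on cutworms alone equals the profitability of beetle grubs: λ·13.9/(1 + λ·7.08) = 14.6/17.6 = 0.8295.
Rearranging, λ(13.9 − 0.8295×7.08) = 0.8295, so λ = 0.8295/8.027 = 0.1033 per s.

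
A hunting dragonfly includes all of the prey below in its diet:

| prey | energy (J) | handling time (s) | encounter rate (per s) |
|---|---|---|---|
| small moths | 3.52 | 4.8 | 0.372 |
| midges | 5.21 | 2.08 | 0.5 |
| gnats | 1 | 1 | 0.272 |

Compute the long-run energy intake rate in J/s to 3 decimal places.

R = (0.372×3.52 + 0.5×5.21 + 0.272×1) / (1 + 0.372×4.8 + 0.5×2.08 + 0.272×1) = 4.186/4.098 = 1.022 J/s.

1.022 J/s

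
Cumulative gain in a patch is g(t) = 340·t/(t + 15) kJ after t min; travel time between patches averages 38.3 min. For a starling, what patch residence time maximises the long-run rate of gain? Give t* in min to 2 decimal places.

By the marginal value theorem, leave when the instantaneous gain rate g'(t) equals the habitat-wide average g(t)/(T + t).
g'(t) = 340·15/(t + 15)². Setting 340·15/(t+15)² = 340t/[(t+15)(38.3+t)] gives 15(38.3+t) = t(t+15), so t² = 15×38.3 = 574.5.
t* = √574.5 = 23.97 min.

23.97 min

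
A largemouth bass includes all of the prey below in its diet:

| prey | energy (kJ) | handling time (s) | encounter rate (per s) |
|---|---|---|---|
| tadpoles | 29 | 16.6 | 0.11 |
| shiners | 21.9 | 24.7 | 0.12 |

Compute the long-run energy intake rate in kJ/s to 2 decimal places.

1.00 kJ/s

Energy encountered per unit search time: 0.11×29 + 0.12×21.9 = 5.818 kJ/s.
Handling time per unit search time: 0.11×16.6 + 0.12×24.7 = 4.79.
Rate = 5.818/(1 + 4.79) = 1.005 kJ/s.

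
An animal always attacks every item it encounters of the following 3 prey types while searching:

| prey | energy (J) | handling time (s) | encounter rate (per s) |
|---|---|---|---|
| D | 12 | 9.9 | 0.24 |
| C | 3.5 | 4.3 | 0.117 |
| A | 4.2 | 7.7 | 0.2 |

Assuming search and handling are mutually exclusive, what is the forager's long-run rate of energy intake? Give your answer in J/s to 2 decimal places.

Energy encountered per unit search time: 0.24×12 + 0.117×3.5 + 0.2×4.2 = 4.13 J/s.
Handling time per unit search time: 0.24×9.9 + 0.117×4.3 + 0.2×7.7 = 4.419.
Rate = 4.13/(1 + 4.419) = 0.762 J/s.

0.76 J/s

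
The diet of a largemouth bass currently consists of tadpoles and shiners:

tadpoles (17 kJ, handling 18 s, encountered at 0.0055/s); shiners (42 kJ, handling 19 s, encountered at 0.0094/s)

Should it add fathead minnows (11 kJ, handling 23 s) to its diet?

Intake rate on the current diet: R = (0.0055×17 + 0.0094×42) / (1 + 0.0055×18 + 0.0094×19) = 0.4883/1.278 = 0.3822 kJ/s.
Profitability of fathead minnows: 11/23 = 0.4783 kJ/s.
0.4783 > 0.3822, so adding fathead minnows raises the average — include it.

Yes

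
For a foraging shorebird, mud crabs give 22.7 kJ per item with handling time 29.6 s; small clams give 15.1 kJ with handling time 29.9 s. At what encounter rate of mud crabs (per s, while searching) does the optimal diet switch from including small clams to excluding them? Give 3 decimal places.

0.065 per s

At the threshold, the rate on mud crabs alone equals the profitability of small clams: λ·22.7/(1 + λ·29.6) = 15.1/29.9 = 0.505.
Rearranging, λ(22.7 − 0.505×29.6) = 0.505, so λ = 0.505/7.752 = 0.06515 per s.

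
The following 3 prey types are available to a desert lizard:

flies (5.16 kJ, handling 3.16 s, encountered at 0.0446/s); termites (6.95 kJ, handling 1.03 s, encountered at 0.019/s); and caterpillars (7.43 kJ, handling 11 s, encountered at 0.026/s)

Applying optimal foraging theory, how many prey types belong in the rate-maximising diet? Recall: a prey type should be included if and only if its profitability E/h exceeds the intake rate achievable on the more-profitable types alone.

Profitabilities (E/h, kJ/s): termites 6.75, flies 1.63, caterpillars 0.675. Add prey in this order while the next type's profitability exceeds the intake rate on those already taken.
Rate on top 1: 0.1295. flies: 1.63 > 0.1295 → include.
Rate on top 2: 0.3121. caterpillars: 0.675 > 0.3121 → include.
Optimal diet: termites, flies, caterpillars — 3 of 3 types.

3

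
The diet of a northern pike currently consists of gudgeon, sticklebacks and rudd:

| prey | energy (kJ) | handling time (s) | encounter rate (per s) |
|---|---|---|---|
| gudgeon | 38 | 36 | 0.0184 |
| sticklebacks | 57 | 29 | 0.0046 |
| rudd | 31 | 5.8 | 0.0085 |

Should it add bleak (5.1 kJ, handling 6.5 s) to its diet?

Intake rate on the current diet: R = (0.0184×38 + 0.0046×57 + 0.0085×31) / (1 + 0.0184×36 + 0.0046×29 + 0.0085×5.8) = 1.225/1.845 = 0.6639 kJ/s.
Profitability of bleak: 5.1/6.5 = 0.7846 kJ/s.
Since 0.7846 > R, including bleak increases the long-run rate.

Yes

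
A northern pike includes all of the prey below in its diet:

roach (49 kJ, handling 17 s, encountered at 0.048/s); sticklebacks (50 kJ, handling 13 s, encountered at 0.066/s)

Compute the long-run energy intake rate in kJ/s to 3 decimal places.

2.114 kJ/s

R = (0.048×49 + 0.066×50) / (1 + 0.048×17 + 0.066×13) = 5.652/2.674 = 2.114 kJ/s.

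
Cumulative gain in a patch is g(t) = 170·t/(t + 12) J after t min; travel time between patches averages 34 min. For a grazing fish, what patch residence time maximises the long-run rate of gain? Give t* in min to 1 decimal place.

By the marginal value theorem, leave when the instantaneous gain rate g'(t) equals the habitat-wide average g(t)/(T + t).
g'(t) = 170·12/(t + 12)². Setting 170·12/(t+12)² = 170t/[(t+12)(34+t)] gives 12(34+t) = t(t+12), so t² = 12×34 = 408.
t* = √408 = 20.2 min.

20.2 min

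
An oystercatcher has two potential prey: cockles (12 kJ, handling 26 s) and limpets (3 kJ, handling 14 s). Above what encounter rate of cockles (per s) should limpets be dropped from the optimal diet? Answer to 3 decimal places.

0.033 per s

At the threshold, the rate on cockles alone equals the profitability of limpets: λ·12/(1 + λ·26) = 3/14 = 0.2143.
Rearranging, λ(12 − 0.2143×26) = 0.2143, so λ = 0.2143/6.429 = 0.03333 per s.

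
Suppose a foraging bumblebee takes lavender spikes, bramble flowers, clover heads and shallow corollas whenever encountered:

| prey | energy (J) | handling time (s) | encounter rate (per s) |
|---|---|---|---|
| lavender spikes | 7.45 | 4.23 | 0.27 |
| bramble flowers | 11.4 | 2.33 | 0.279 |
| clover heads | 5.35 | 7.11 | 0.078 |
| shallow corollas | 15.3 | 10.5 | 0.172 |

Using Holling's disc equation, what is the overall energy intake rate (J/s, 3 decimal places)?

1.599 J/s

R = Σλ_iE_i / (1 + Σλ_ih_i)
Numerator: 0.27×7.45 + 0.279×11.4 + 0.078×5.35 + 0.172×15.3 = 8.241
Denominator: 1 + 0.27×4.23 + 0.279×2.33 + 0.078×7.11 + 0.172×10.5 = 5.153
R = 8.241/5.153 = 1.599 J/s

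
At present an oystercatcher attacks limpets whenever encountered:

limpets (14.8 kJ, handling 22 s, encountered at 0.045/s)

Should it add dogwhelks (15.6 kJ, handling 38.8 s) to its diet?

On limpets alone, R = ΣλE/(1+Σλh) = 0.666/1.99 = 0.3347 kJ/s.
dogwhelks: E/h = 15.6/38.8 = 0.4021 kJ/s.
0.4021 > 0.3347, so adding dogwhelks raises the average — include it.

Yes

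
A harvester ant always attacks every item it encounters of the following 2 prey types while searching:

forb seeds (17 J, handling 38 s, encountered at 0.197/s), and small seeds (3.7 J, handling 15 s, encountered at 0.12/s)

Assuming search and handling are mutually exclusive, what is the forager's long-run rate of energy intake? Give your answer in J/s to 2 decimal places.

0.37 J/s

Energy encountered per unit search time: 0.197×17 + 0.12×3.7 = 3.793 J/s.
Handling time per unit search time: 0.197×38 + 0.12×15 = 9.286.
Rate = 3.793/(1 + 9.286) = 0.3688 J/s.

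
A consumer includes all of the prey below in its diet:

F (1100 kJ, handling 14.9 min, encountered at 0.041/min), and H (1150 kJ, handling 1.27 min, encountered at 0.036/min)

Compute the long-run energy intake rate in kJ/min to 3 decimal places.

R = (0.041×1100 + 0.036×1150) / (1 + 0.041×14.9 + 0.036×1.27) = 86.5/1.657 = 52.21 kJ/min.

52.215 kJ/min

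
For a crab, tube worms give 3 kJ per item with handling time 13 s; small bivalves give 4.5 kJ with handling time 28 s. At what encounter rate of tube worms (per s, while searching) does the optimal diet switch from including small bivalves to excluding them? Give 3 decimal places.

At the threshold, the rate on tube worms alone equals the profitability of small bivalves: λ·3/(1 + λ·13) = 4.5/28 = 0.1607.
Rearranging, λ(3 − 0.1607×13) = 0.1607, so λ = 0.1607/0.9107 = 0.1765 per s.

0.176 per s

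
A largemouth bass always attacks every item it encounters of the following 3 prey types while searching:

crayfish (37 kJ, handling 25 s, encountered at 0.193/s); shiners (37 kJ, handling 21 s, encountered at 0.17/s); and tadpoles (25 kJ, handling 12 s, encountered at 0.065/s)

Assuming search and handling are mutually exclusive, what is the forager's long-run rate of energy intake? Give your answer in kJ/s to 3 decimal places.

Energy encountered per unit search time: 0.193×37 + 0.17×37 + 0.065×25 = 15.06 kJ/s.
Handling time per unit search time: 0.193×25 + 0.17×21 + 0.065×12 = 9.175.
Rate = 15.06/(1 + 9.175) = 1.48 kJ/s.

1.480 kJ/s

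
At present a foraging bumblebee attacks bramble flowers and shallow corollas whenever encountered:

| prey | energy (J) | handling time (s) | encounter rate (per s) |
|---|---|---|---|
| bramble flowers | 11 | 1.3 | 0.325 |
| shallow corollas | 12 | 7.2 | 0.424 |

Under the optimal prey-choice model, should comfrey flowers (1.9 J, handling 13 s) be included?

On bramble flowers and shallow corollas alone, R = ΣλE/(1+Σλh) = 8.663/4.475 = 1.936 J/s.
comfrey flowers: E/h = 1.9/13 = 0.1462 J/s.
Since 0.1462 < R, time spent handling comfrey flowers is better spent searching.

No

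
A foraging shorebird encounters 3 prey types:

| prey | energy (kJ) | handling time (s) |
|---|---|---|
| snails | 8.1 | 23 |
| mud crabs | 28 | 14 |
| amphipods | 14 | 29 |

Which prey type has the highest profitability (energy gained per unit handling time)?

In descending order of E/h:
mud crabs: 28/14 = 2 kJ/s
amphipods: 14/29 = 0.483 kJ/s
snails: 8.1/23 = 0.352 kJ/s

mud crabs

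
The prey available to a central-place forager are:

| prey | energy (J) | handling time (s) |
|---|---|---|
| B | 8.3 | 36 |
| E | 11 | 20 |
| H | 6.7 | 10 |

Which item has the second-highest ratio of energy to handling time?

In descending order of E/h:
H: 6.7/10 = 0.67 J/s
E: 11/20 = 0.55 J/s
B: 8.3/36 = 0.231 J/s

E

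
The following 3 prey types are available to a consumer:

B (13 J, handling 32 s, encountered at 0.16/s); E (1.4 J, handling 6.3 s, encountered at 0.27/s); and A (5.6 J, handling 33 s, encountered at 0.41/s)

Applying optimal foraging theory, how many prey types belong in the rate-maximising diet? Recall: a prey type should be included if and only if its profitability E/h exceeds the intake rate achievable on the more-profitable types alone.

E/h in descending order: B 0.406, E 0.222, A 0.17 J/s. The optimal diet is the largest prefix of this list for which every included type satisfies E_i/h_i > R on the types above it.
Rate on top 1: 0.3399. E: 0.222 < 0.3399 → exclude; stop.
Optimal diet: B — 1 of 3 types.

1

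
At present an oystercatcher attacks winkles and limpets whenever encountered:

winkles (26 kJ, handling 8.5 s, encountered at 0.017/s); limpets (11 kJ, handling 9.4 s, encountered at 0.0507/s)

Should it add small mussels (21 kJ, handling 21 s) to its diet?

Current rate: (0.017×26 + 0.0507×11)/(1 + 0.017×8.5 + 0.0507×9.4) = 0.6167 kJ/s.
small mussels: E/h = 21/21 = 1 kJ/s.
Since 1 > R, including small mussels increases the long-run rate.

Yes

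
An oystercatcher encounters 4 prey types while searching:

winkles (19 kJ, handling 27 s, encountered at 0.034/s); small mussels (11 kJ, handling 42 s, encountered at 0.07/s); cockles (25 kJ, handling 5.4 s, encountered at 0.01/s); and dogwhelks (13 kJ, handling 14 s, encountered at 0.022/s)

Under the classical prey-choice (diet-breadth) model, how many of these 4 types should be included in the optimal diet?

Rank by E/h (kJ/s): cockles 4.63, dogwhelks 0.929, winkles 0.704, small mussels 0.262. Include each in turn until the next type's E/h falls below the running intake rate.
Rate on top 1: 0.2372. dogwhelks: 0.929 > 0.2372 → include.
Rate on top 2: 0.3935. winkles: 0.704 > 0.3935 → include.
Rate on top 3: 0.5184. small mussels: 0.262 < 0.5184 → exclude; stop.
Optimal diet: cockles, dogwhelks, winkles — 3 of 4 types.

3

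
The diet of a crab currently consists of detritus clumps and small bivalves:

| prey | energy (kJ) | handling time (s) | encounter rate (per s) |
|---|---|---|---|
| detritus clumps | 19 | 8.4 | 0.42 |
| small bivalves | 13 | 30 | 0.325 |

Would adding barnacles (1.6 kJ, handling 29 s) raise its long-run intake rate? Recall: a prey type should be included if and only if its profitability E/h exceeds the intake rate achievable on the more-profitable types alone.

No

Intake rate on the current diet: R = (0.42×19 + 0.325×13) / (1 + 0.42×8.4 + 0.325×30) = 12.21/14.28 = 0.8548 kJ/s.
Profitability of barnacles: 1.6/29 = 0.05517 kJ/s.
Since 0.05517 < R, time spent handling barnacles is better spent searching.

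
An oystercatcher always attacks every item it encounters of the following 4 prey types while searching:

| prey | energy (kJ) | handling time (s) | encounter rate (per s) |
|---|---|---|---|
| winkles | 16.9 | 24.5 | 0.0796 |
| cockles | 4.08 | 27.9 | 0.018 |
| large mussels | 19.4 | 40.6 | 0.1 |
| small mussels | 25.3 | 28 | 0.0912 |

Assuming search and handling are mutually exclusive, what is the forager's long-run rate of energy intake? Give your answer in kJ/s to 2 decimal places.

0.56 kJ/s

Energy encountered per unit search time: 0.0796×16.9 + 0.018×4.08 + 0.1×19.4 + 0.0912×25.3 = 5.666 kJ/s.
Handling time per unit search time: 0.0796×24.5 + 0.018×27.9 + 0.1×40.6 + 0.0912×28 = 9.066.
Rate = 5.666/(1 + 9.066) = 0.5629 kJ/s.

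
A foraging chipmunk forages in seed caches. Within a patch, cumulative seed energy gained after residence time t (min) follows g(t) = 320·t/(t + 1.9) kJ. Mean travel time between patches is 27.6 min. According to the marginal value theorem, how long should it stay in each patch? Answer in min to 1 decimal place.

7.2 min

By the marginal value theorem, leave when the instantaneous gain rate g'(t) equals the habitat-wide average g(t)/(T + t).
g'(t) = 320·1.9/(t + 1.9)². Setting 320·1.9/(t+1.9)² = 320t/[(t+1.9)(27.6+t)] gives 1.9(27.6+t) = t(t+1.9), so t² = 1.9×27.6 = 52.44.
t* = √52.44 = 7.242 min.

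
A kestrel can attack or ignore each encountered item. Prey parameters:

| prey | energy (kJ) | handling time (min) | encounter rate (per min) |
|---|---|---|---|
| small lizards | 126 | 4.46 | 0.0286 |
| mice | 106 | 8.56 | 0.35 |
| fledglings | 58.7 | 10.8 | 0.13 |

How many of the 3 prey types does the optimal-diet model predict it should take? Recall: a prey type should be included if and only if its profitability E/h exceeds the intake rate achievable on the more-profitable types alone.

2

E/h in descending order: small lizards 28.3, mice 12.4, fledglings 5.44 kJ/min. The optimal diet is the largest prefix of this list for which every included type satisfies E_i/h_i > R on the types above it.
Rate on top 1: 3.196. mice: 12.4 > 3.196 → include.
Rate on top 2: 9.871. fledglings: 5.44 < 9.871 → exclude; stop.
Optimal diet: small lizards, mice — 2 of 3 types.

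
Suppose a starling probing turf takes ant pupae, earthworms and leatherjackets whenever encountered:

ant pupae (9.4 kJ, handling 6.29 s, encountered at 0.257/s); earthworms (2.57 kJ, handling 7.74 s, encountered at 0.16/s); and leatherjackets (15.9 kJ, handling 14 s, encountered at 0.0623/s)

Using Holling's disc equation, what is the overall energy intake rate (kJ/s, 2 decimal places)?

0.81 kJ/s

Energy encountered per unit search time: 0.257×9.4 + 0.16×2.57 + 0.0623×15.9 = 3.818 kJ/s.
Handling time per unit search time: 0.257×6.29 + 0.16×7.74 + 0.0623×14 = 3.727.
Rate = 3.818/(1 + 3.727) = 0.8076 kJ/s.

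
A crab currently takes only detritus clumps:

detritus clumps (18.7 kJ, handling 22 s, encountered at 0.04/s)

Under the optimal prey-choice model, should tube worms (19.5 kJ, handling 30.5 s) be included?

Yes

Intake rate on the current diet: R = (0.04×18.7) / (1 + 0.04×22) = 0.748/1.88 = 0.3979 kJ/s.
tube worms: E/h = 19.5/30.5 = 0.6393 kJ/s.
Since 0.6393 > R, including tube worms increases the long-run rate.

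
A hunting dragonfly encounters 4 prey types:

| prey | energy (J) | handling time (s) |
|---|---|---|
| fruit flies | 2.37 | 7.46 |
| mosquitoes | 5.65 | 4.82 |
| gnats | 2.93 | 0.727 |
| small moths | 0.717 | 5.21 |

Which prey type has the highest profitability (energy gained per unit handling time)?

gnats

In descending order of E/h:
gnats: 2.93/0.727 = 4.03 J/s
mosquitoes: 5.65/4.82 = 1.17 J/s
fruit flies: 2.37/7.46 = 0.318 J/s
small moths: 0.717/5.21 = 0.138 J/s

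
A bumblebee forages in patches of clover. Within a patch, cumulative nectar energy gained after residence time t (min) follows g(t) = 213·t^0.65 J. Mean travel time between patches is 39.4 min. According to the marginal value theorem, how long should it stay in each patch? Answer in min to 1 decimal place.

73.2 min

Optimal t* satisfies g'(t*) = g(t*)/(T + t*).
g'(t) = 0.65·213·t^-0.35. Setting 0.65·213·t^-0.35 = 213·t^0.65/(39.4+t) gives 0.65(39.4+t) = t, so 0.35·t = 0.65×39.4.
t* = 0.65×39.4/0.35 = 73.17 min.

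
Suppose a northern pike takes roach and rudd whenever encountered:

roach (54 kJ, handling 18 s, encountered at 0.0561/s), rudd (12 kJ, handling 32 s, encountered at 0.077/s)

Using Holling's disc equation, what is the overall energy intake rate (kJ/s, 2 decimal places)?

R = (0.0561×54 + 0.077×12) / (1 + 0.0561×18 + 0.077×32) = 3.953/4.474 = 0.8837 kJ/s.

0.88 kJ/s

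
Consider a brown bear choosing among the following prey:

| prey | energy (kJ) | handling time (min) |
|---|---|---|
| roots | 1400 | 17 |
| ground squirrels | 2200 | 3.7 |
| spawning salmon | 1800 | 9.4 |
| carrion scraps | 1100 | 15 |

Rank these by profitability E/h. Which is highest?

In descending order of E/h:
ground squirrels: 2200/3.7 = 595 kJ/min
spawning salmon: 1800/9.4 = 191 kJ/min
roots: 1400/17 = 82.4 kJ/min
carrion scraps: 1100/15 = 73.3 kJ/min

ground squirrels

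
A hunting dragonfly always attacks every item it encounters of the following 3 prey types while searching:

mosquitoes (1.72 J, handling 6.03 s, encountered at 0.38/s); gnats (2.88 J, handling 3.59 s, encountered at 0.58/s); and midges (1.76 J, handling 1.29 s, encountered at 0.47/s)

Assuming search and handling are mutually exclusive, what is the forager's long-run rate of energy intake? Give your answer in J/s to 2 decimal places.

R = (0.38×1.72 + 0.58×2.88 + 0.47×1.76) / (1 + 0.38×6.03 + 0.58×3.59 + 0.47×1.29) = 3.151/5.98 = 0.527 J/s.

0.53 J/s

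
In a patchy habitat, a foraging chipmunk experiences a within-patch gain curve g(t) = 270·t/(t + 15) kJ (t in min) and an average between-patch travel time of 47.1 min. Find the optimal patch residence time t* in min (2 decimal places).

By the marginal value theorem, leave when the instantaneous gain rate g'(t) equals the habitat-wide average g(t)/(T + t).
g'(t) = 270·15/(t + 15)². Setting 270·15/(t+15)² = 270t/[(t+15)(47.1+t)] gives 15(47.1+t) = t(t+15), so t² = 15×47.1 = 706.5.
t* = √706.5 = 26.58 min.

26.58 min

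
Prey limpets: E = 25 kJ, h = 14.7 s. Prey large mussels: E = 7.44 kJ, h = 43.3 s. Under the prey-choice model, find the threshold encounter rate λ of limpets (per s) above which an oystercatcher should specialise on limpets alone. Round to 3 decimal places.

Drop large mussels once their profitability E₂/h₂ falls below the rate achievable on limpets alone: E₂/h₂ = λE₁/(1 + λh₁).
Solve for λ: λE₁h₂ = E₂(1 + λh₁) → λ(E₁h₂ − E₂h₁) = E₂ → λ = E₂/(E₁h₂ − E₂h₁).
λ = 7.44/(25×43.3 − 7.44×14.7) = 7.44/973.1 = 0.007645 per s.

0.008 per s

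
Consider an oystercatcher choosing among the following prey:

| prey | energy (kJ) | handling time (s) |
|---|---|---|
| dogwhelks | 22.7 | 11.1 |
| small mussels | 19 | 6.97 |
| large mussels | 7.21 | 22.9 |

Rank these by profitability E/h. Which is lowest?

large mussels

Profitability E/h (kJ/s): dogwhelks = 22.7/11.1 = 2.05, small mussels = 19/6.97 = 2.73, large mussels = 7.21/22.9 = 0.315.
Ranked: small mussels > dogwhelks > large mussels.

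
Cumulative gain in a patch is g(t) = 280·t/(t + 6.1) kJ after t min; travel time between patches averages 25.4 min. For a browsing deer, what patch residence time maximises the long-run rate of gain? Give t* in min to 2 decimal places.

12.45 min

Maximise g(t)/(T+t): set derivative to zero → g'(t)(T+t) = g(t).
g'(t) = 280·6.1/(t + 6.1)². Setting 280·6.1/(t+6.1)² = 280t/[(t+6.1)(25.4+t)] gives 6.1(25.4+t) = t(t+6.1), so t² = 6.1×25.4 = 154.9.
t* = √154.9 = 12.45 min.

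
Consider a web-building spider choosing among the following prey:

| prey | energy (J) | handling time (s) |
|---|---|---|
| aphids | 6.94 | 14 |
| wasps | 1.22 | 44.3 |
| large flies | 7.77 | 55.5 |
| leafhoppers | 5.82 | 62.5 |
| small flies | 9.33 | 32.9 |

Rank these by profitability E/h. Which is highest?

aphids

In descending order of E/h:
aphids: 6.94/14 = 0.496 J/s
small flies: 9.33/32.9 = 0.284 J/s
large flies: 7.77/55.5 = 0.14 J/s
leafhoppers: 5.82/62.5 = 0.0931 J/s
wasps: 1.22/44.3 = 0.0275 J/s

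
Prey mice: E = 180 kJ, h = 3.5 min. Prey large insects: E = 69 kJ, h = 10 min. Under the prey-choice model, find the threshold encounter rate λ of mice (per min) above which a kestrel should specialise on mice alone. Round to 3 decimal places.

The zero-one rule: include large insects iff E₂/h₂ > λE₁/(1+λh₁). Equality gives the switch point.
λE₁h₂ = E₂ + λE₂h₁ ⇒ λ = E₂/(E₁h₂ − E₂h₁) = 69/(1800 − 241.5) = 0.04427 per min.

0.044 per min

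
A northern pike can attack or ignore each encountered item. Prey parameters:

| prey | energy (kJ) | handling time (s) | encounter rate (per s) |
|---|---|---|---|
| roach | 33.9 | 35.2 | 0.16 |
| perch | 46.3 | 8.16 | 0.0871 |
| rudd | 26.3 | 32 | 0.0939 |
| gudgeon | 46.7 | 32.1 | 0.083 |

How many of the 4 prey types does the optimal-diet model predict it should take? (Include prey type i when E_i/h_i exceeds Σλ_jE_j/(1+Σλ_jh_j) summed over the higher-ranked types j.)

Rank by E/h (kJ/s): perch 5.67, gudgeon 1.45, roach 0.963, rudd 0.822. Include each in turn until the next type's E/h falls below the running intake rate.
Rate on top 1: 2.357. gudgeon: 1.45 < 2.357 → exclude; stop.
Optimal diet: perch — 1 of 4 types.

1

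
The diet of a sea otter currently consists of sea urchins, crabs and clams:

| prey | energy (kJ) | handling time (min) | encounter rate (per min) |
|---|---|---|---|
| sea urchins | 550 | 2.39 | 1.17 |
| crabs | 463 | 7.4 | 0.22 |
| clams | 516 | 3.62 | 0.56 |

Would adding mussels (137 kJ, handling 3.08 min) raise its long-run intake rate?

No

Intake rate on the current diet: R = (1.17×550 + 0.22×463 + 0.56×516) / (1 + 1.17×2.39 + 0.22×7.4 + 0.56×3.62) = 1034/7.452 = 138.8 kJ/min.
mussels: E/h = 137/3.08 = 44.48 kJ/min.
Since 44.48 < R, time spent handling mussels is better spent searching.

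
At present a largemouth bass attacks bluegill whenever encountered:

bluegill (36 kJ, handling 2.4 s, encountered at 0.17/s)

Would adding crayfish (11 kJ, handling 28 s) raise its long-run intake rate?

No

Intake rate on the current diet: R = (0.17×36) / (1 + 0.17×2.4) = 6.12/1.408 = 4.347 kJ/s.
crayfish: E/h = 11/28 = 0.3929 kJ/s.
0.3929 < 4.347, so adding crayfish would lower the average — exclude it.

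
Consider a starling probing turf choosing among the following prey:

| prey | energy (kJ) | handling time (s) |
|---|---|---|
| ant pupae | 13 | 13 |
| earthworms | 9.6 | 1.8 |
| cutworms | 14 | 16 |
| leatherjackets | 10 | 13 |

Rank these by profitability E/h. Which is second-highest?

ant pupae

In descending order of E/h:
earthworms: 9.6/1.8 = 5.33 kJ/s
ant pupae: 13/13 = 1 kJ/s
cutworms: 14/16 = 0.875 kJ/s
leatherjackets: 10/13 = 0.769 kJ/s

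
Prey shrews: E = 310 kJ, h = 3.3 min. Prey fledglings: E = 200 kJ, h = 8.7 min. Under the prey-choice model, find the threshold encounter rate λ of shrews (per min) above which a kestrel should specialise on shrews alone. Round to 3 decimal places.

0.098 per min

Drop fledglings once their profitability E₂/h₂ falls below the rate achievable on shrews alone: E₂/h₂ = λE₁/(1 + λh₁).
Solve for λ: λE₁h₂ = E₂(1 + λh₁) → λ(E₁h₂ − E₂h₁) = E₂ → λ = E₂/(E₁h₂ − E₂h₁).
λ = 200/(310×8.7 − 200×3.3) = 200/2037 = 0.09818 per min.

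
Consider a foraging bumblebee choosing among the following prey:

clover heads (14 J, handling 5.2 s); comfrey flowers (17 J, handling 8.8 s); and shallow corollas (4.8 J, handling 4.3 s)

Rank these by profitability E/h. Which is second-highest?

In descending order of E/h:
clover heads: 14/5.2 = 2.69 J/s
comfrey flowers: 17/8.8 = 1.93 J/s
shallow corollas: 4.8/4.3 = 1.12 J/s

comfrey flowers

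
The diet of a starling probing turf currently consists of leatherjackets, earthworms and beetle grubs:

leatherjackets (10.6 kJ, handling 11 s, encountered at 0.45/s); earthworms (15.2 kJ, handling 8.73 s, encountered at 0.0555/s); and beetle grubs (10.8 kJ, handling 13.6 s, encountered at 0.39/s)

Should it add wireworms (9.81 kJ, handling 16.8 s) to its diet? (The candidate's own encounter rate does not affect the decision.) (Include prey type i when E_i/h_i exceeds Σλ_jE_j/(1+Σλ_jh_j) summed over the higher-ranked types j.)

On leatherjackets, earthworms and beetle grubs alone, R = ΣλE/(1+Σλh) = 9.826/11.74 = 0.837 kJ/s.
Profitability of wireworms: 9.81/16.8 = 0.5839 kJ/s.
Since 0.5839 < R, time spent handling wireworms is better spent searching.

No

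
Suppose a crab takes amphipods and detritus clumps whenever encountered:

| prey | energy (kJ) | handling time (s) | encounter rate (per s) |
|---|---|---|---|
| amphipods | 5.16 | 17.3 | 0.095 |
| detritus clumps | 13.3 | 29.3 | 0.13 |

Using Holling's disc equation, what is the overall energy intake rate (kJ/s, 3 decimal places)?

0.344 kJ/s

Energy encountered per unit search time: 0.095×5.16 + 0.13×13.3 = 2.219 kJ/s.
Handling time per unit search time: 0.095×17.3 + 0.13×29.3 = 5.453.
Rate = 2.219/(1 + 5.453) = 0.3439 kJ/s.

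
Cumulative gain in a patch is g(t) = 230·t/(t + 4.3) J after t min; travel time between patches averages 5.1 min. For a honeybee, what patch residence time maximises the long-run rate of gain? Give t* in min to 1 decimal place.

Maximise g(t)/(T+t): set derivative to zero → g'(t)(T+t) = g(t).
g'(t) = 230·4.3/(t + 4.3)². Setting 230·4.3/(t+4.3)² = 230t/[(t+4.3)(5.1+t)] gives 4.3(5.1+t) = t(t+4.3), so t² = 4.3×5.1 = 21.93.
t* = √21.93 = 4.683 min.

4.7 min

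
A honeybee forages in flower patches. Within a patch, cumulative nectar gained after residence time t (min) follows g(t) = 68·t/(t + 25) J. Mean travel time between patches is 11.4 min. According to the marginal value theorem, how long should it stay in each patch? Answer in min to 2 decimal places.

16.88 min

Maximise g(t)/(T+t): set derivative to zero → g'(t)(T+t) = g(t).
g'(t) = 68·25/(t + 25)². Setting 68·25/(t+25)² = 68t/[(t+25)(11.4+t)] gives 25(11.4+t) = t(t+25), so t² = 25×11.4 = 285.
t* = √285 = 16.88 min.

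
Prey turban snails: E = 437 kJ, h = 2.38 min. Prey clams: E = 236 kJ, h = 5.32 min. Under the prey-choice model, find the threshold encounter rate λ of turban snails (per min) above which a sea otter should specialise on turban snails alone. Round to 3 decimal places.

At the threshold, the rate on turban snails alone equals the profitability of clams: λ·437/(1 + λ·2.38) = 236/5.32 = 44.36.
Rearranging, λ(437 − 44.36×2.38) = 44.36, so λ = 44.36/331.4 = 0.1339 per min.

0.134 per min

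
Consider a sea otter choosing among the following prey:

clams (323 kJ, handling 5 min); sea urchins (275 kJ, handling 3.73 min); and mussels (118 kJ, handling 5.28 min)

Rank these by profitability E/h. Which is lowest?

In descending order of E/h:
sea urchins: 275/3.73 = 73.7 kJ/min
clams: 323/5 = 64.6 kJ/min
mussels: 118/5.28 = 22.3 kJ/min

mussels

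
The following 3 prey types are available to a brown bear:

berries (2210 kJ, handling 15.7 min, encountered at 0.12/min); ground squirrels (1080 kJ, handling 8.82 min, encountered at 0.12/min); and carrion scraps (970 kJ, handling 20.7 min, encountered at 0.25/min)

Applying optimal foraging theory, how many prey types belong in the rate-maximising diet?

E/h in descending order: berries 141, ground squirrels 122, carrion scraps 46.9 kJ/min. The optimal diet is the largest prefix of this list for which every included type satisfies E_i/h_i > R on the types above it.
Rate on top 1: 91.96. ground squirrels: 122 > 91.96 → include.
Rate on top 2: 100.1. carrion scraps: 46.9 < 100.1 → exclude; stop.
Optimal diet: berries, ground squirrels — 2 of 3 types.

2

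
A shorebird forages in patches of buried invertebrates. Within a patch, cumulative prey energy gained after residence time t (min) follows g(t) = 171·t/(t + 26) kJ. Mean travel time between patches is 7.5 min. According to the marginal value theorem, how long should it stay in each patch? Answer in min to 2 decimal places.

Maximise g(t)/(T+t): set derivative to zero → g'(t)(T+t) = g(t).
g'(t) = 171·26/(t + 26)². Setting 171·26/(t+26)² = 171t/[(t+26)(7.5+t)] gives 26(7.5+t) = t(t+26), so t² = 26×7.5 = 195.
t* = √195 = 13.96 min.

13.96 min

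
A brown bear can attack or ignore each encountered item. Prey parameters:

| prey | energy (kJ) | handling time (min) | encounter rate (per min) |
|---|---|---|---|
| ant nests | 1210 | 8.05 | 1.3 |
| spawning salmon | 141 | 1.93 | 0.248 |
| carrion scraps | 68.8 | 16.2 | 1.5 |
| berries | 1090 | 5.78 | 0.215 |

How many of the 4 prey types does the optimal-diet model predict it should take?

2

Profitabilities (E/h, kJ/min): berries 189, ant nests 150, spawning salmon 73.1, carrion scraps 4.25. Add prey in this order while the next type's profitability exceeds the intake rate on those already taken.
Rate on top 1: 104.5. ant nests: 150 > 104.5 → include.
Rate on top 2: 142.2. spawning salmon: 73.1 < 142.2 → exclude; stop.
Optimal diet: berries, ant nests — 2 of 4 types.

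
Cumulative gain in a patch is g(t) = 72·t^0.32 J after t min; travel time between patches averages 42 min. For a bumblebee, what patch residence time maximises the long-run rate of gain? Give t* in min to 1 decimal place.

Optimal t* satisfies g'(t*) = g(t*)/(T + t*).
g'(t) = 0.32·72·t^-0.68. Setting 0.32·72·t^-0.68 = 72·t^0.32/(42+t) gives 0.32(42+t) = t, so 0.68·t = 0.32×42.
t* = 0.32×42/0.68 = 19.76 min.

19.8 min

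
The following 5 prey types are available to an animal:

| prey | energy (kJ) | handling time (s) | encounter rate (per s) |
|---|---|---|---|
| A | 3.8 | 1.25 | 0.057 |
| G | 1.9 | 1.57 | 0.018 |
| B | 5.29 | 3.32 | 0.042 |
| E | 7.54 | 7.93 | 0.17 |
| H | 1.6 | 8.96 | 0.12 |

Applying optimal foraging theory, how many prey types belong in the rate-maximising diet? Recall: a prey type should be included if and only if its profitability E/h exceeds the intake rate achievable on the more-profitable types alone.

Profitabilities (E/h, kJ/s): A 3.04, B 1.59, G 1.21, E 0.951, H 0.179. Add prey in this order while the next type's profitability exceeds the intake rate on those already taken.
Rate on top 1: 0.2022. B: 1.59 > 0.2022 → include.
Rate on top 2: 0.3624. G: 1.21 > 0.3624 → include.
Rate on top 3: 0.3818. E: 0.951 > 0.3818 → include.
Rate on top 4: 0.6783. H: 0.179 < 0.6783 → exclude; stop.
Optimal diet: A, B, G, E — 4 of 5 types.

4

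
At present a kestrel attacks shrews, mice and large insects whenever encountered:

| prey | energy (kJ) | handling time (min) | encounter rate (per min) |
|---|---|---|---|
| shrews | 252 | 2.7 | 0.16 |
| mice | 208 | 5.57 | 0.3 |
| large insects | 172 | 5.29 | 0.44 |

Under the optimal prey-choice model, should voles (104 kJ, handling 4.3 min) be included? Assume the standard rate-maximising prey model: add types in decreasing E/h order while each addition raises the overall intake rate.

No

Current rate: (0.16×252 + 0.3×208 + 0.44×172)/(1 + 0.16×2.7 + 0.3×5.57 + 0.44×5.29) = 32.85 kJ/min.
voles: E/h = 104/4.3 = 24.19 kJ/min.
24.19 < 32.85, so adding voles would lower the average — exclude it.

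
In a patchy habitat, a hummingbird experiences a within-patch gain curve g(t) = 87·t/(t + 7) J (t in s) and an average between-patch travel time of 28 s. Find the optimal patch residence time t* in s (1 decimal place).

Optimal t* satisfies g'(t*) = g(t*)/(T + t*).
g'(t) = 87·7/(t + 7)². Setting 87·7/(t+7)² = 87t/[(t+7)(28+t)] gives 7(28+t) = t(t+7), so t² = 7×28 = 196.
t* = √196 = 14 s.

14.0 s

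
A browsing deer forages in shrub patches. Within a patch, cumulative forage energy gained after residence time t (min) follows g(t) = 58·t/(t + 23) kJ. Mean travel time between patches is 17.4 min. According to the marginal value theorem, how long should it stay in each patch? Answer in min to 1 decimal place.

20.0 min

Maximise g(t)/(T+t): set derivative to zero → g'(t)(T+t) = g(t).
g'(t) = 58·23/(t + 23)². Setting 58·23/(t+23)² = 58t/[(t+23)(17.4+t)] gives 23(17.4+t) = t(t+23), so t² = 23×17.4 = 400.2.
t* = √400.2 = 20 min.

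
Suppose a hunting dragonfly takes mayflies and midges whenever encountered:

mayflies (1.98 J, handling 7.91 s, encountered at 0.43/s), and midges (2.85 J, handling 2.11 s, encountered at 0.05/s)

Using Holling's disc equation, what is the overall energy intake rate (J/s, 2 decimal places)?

R = (0.43×1.98 + 0.05×2.85) / (1 + 0.43×7.91 + 0.05×2.11) = 0.9939/4.507 = 0.2205 J/s.

0.22 J/s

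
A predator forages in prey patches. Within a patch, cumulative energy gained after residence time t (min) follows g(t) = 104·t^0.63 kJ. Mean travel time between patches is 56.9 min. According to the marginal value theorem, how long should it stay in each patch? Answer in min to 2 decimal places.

96.88 min

By the marginal value theorem, leave when the instantaneous gain rate g'(t) equals the habitat-wide average g(t)/(T + t).
g'(t) = 0.63·104·t^-0.37. Setting 0.63·104·t^-0.37 = 104·t^0.63/(56.9+t) gives 0.63(56.9+t) = t, so 0.37·t = 0.63×56.9.
t* = 0.63×56.9/0.37 = 96.88 min.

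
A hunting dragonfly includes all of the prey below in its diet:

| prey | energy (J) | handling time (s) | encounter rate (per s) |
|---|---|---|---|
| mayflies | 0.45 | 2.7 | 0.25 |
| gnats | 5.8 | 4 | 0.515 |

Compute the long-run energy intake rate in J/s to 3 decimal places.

0.830 J/s

R = Σλ_iE_i / (1 + Σλ_ih_i)
Numerator: 0.25×0.45 + 0.515×5.8 = 3.099
Denominator: 1 + 0.25×2.7 + 0.515×4 = 3.735
R = 3.099/3.735 = 0.8299 J/s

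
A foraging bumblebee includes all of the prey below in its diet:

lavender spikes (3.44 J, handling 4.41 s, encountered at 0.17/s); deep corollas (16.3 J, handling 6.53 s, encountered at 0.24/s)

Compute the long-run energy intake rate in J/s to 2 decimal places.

1.36 J/s

R = (0.17×3.44 + 0.24×16.3) / (1 + 0.17×4.41 + 0.24×6.53) = 4.497/3.317 = 1.356 J/s.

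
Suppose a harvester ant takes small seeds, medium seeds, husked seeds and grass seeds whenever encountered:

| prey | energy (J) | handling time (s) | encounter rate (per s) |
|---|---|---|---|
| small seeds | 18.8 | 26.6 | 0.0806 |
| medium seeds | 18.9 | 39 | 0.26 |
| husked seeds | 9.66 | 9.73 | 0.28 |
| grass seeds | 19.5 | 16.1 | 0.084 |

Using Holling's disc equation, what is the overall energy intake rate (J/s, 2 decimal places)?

Energy encountered per unit search time: 0.0806×18.8 + 0.26×18.9 + 0.28×9.66 + 0.084×19.5 = 10.77 J/s.
Handling time per unit search time: 0.0806×26.6 + 0.26×39 + 0.28×9.73 + 0.084×16.1 = 16.36.
Rate = 10.77/(1 + 16.36) = 0.6205 J/s.

0.62 J/s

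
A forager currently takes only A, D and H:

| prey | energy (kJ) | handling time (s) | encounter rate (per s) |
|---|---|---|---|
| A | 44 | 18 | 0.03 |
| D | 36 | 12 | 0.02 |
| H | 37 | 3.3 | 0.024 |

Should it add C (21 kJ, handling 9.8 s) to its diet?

Intake rate on the current diet: R = (0.03×44 + 0.02×36 + 0.024×37) / (1 + 0.03×18 + 0.02×12 + 0.024×3.3) = 2.928/1.859 = 1.575 kJ/s.
C: E/h = 21/9.8 = 2.143 kJ/s.
2.143 > 1.575, so adding C raises the average — include it.

Yes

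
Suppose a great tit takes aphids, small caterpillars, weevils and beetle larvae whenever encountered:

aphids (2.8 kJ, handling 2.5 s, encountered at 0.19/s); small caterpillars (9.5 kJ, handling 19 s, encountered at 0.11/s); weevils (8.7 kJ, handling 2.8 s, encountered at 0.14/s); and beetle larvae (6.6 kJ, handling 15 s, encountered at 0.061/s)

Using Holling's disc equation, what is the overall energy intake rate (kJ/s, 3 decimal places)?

0.656 kJ/s

R = Σλ_iE_i / (1 + Σλ_ih_i)
Numerator: 0.19×2.8 + 0.11×9.5 + 0.14×8.7 + 0.061×6.6 = 3.198
Denominator: 1 + 0.19×2.5 + 0.11×19 + 0.14×2.8 + 0.061×15 = 4.872
R = 3.198/4.872 = 0.6563 kJ/s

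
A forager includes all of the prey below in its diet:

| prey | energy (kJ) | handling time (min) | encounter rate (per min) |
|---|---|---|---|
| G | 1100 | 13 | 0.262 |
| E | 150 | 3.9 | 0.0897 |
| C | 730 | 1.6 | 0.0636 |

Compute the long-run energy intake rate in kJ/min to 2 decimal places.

R = (0.262×1100 + 0.0897×150 + 0.0636×730) / (1 + 0.262×13 + 0.0897×3.9 + 0.0636×1.6) = 348.1/4.858 = 71.66 kJ/min.

71.66 kJ/min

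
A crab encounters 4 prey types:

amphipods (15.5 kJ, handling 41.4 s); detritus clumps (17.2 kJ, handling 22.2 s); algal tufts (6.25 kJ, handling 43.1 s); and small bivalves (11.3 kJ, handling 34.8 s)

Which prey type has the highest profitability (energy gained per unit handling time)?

detritus clumps

In descending order of E/h:
detritus clumps: 17.2/22.2 = 0.775 kJ/s
amphipods: 15.5/41.4 = 0.374 kJ/s
small bivalves: 11.3/34.8 = 0.325 kJ/s
algal tufts: 6.25/43.1 = 0.145 kJ/s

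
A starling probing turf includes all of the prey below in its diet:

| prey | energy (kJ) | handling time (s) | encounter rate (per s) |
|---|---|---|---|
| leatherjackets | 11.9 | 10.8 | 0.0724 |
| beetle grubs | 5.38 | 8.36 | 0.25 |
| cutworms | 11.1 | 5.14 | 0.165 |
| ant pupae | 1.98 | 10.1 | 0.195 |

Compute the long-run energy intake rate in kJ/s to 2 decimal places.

0.66 kJ/s

Energy encountered per unit search time: 0.0724×11.9 + 0.25×5.38 + 0.165×11.1 + 0.195×1.98 = 4.424 kJ/s.
Handling time per unit search time: 0.0724×10.8 + 0.25×8.36 + 0.165×5.14 + 0.195×10.1 = 5.69.
Rate = 4.424/(1 + 5.69) = 0.6614 kJ/s.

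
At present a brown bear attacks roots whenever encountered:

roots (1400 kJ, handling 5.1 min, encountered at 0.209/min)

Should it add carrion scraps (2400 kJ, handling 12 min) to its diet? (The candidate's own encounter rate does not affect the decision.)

Yes

Intake rate on the current diet: R = (0.209×1400) / (1 + 0.209×5.1) = 292.6/2.066 = 141.6 kJ/min.
carrion scraps: E/h = 2400/12 = 200 kJ/min.
Since 200 > R, including carrion scraps increases the long-run rate.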